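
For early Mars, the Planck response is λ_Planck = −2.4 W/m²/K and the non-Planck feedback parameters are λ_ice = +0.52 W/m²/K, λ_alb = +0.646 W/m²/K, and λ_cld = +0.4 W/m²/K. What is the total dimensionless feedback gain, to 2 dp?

Convert to gains: g_ice = 0.52/2.4 = 0.2167; g_alb = 0.646/2.4 = 0.2692; g_cld = 0.4/2.4 = 0.1667.
Total gain g = 0.6526.

0.65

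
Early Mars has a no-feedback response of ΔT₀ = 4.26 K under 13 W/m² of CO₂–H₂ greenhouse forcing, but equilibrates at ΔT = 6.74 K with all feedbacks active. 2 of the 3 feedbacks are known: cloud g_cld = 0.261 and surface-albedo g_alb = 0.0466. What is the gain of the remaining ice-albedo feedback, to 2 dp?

0.06

Amplification A = ΔT/ΔT₀ = 6.74/4.26 = 1.582.
Total gain g = 1 − 1/A = 1 − 1/1.582 = 0.3679.
Known gains sum to 0.261 + 0.0466 = 0.3076.
g_ice = 0.3679 − 0.3076 = 0.06.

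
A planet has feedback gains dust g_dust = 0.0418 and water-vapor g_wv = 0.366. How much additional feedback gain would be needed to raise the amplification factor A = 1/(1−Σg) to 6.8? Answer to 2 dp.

0.45

Current total gain = 0.4078.
Target gain for A = 6.8: g* = 1 − 1/6.8 = 0.8529.
Additional gain needed = 0.8529 − 0.4078 = 0.45.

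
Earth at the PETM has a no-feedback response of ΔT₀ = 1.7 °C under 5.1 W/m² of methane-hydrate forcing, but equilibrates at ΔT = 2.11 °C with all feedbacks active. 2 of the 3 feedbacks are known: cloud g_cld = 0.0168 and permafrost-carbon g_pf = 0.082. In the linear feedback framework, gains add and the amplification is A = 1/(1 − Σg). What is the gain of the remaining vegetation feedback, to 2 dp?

Amplification A = ΔT/ΔT₀ = 2.11/1.7 = 1.241.
Total gain g = 1 − 1/A = 1 − 1/1.241 = 0.1942.
Known gains sum to 0.0168 + 0.082 = 0.0988.
g_veg = 0.1942 − 0.0988 = 0.10.

0.10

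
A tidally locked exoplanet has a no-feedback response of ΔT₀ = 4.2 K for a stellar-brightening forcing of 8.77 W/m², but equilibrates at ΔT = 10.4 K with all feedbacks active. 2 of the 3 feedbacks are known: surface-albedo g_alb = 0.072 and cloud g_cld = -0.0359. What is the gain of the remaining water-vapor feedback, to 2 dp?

0.56

Amplification A = ΔT/ΔT₀ = 10.4/4.2 = 2.476.
Total gain g = 1 − 1/A = 1 − 1/2.476 = 0.5961.
Known gains sum to 0.072 − 0.0359 = 0.0361.
g_wv = 0.5961 − 0.0361 = 0.56.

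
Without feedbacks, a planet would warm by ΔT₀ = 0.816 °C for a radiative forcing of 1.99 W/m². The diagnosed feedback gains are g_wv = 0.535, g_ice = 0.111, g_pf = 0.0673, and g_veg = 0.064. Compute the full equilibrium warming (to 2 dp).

3.66 °C

Total gain g = 0.535 + 0.111 + 0.0673 + 0.064 = 0.7773.
Amplification A = 1/(1 − 0.7773) = 4.49.
ΔT = 0.816 × 4.49 = 3.66 °C.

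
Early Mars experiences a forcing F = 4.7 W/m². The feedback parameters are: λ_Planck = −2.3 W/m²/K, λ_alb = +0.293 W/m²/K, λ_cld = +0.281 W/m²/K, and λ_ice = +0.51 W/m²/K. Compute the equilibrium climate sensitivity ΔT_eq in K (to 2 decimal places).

3.87 K

Net feedback parameter λ = (−2.3) + (+0.293) + (+0.281) + (+0.51) = -1.216 W/m²/K.
ΔT = −F/λ = −4.7/(-1.216) = 3.87 K.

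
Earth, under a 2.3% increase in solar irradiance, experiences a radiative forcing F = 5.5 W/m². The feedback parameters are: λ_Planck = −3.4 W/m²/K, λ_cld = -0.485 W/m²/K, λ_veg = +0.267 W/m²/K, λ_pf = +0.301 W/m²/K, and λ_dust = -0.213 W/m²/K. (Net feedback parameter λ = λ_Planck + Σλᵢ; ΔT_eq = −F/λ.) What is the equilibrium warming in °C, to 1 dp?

Net feedback parameter λ = (−3.4) + (-0.485) + (+0.267) + (+0.301) + (-0.213) = -3.53 W/m²/K.
ΔT = −F/λ = −5.5/(-3.53) = 1.6 °C.

1.6 °C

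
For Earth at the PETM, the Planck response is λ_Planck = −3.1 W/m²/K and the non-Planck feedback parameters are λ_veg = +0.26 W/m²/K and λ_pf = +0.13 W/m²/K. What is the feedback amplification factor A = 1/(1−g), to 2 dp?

Convert to gains: g_veg = 0.26/3.1 = 0.08387; g_pf = 0.13/3.1 = 0.04194.
Total gain g = 0.12581.
A = 1/(1 − 0.12581) = 1.14.

1.14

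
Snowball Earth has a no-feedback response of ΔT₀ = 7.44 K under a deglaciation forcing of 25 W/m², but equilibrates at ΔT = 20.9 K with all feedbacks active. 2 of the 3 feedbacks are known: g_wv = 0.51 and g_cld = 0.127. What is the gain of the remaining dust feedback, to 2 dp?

Amplification A = ΔT/ΔT₀ = 20.9/7.44 = 2.809.
Total gain g = 1 − 1/A = 1 − 1/2.809 = 0.644.
Known gains sum to 0.51 + 0.127 = 0.637.
g_dust = 0.644 − 0.637 = 0.01.

0.01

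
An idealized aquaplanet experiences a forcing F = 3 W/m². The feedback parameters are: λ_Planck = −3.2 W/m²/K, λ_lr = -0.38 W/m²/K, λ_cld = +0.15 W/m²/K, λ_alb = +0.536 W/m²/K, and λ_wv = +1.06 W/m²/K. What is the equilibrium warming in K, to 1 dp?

1.6 K

Net feedback parameter λ = (−3.2) + (-0.38) + (+0.15) + (+0.536) + (+1.06) = -1.834 W/m²/K.
ΔT = −F/λ = −3/(-1.834) = 1.6 K.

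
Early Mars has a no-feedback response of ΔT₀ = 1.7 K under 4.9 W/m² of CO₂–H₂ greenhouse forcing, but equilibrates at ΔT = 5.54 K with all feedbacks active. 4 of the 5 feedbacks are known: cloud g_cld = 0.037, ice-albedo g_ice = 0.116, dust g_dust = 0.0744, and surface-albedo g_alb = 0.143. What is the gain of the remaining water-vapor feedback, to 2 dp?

0.32

Amplification A = ΔT/ΔT₀ = 5.54/1.7 = 3.259.
Total gain g = 1 − 1/A = 1 − 1/3.259 = 0.6932.
Known gains sum to 0.037 + 0.116 + 0.0744 + 0.143 = 0.3704.
g_wv = 0.6932 − 0.3704 = 0.32.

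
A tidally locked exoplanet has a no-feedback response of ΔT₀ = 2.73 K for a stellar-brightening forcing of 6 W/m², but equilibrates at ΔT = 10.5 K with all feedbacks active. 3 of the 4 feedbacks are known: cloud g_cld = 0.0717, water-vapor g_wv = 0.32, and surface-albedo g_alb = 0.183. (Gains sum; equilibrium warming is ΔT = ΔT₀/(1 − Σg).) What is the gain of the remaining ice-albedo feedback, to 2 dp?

Amplification A = ΔT/ΔT₀ = 10.5/2.73 = 3.846.
Total gain g = 1 − 1/A = 1 − 1/3.846 = 0.74.
Known gains sum to 0.0717 + 0.32 + 0.183 = 0.5747.
g_ice = 0.74 − 0.5747 = 0.17.

0.17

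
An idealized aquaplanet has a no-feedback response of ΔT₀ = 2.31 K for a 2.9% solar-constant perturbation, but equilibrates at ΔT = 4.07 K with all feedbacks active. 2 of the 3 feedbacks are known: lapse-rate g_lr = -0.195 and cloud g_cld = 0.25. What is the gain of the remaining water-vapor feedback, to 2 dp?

0.38

Amplification A = ΔT/ΔT₀ = 4.07/2.31 = 1.762.
Total gain g = 1 − 1/A = 1 − 1/1.762 = 0.4325.
Known gains sum to -0.195 + 0.25 = 0.055.
g_wv = 0.4325 − 0.055 = 0.38.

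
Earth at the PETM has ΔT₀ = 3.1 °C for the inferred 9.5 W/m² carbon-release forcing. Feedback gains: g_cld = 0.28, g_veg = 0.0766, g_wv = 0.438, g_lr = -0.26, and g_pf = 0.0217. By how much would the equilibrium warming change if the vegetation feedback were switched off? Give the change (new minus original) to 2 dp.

-1.03 °C

Original: g = 0.5563, ΔT = 3.1/(1−0.5563) = 6.9867 °C.
Without vegetation: g' = 0.4797, ΔT' = 3.1/(1−0.4797) = 5.9581 °C.
Change = 5.9581 − 6.9867 = -1.03 °C.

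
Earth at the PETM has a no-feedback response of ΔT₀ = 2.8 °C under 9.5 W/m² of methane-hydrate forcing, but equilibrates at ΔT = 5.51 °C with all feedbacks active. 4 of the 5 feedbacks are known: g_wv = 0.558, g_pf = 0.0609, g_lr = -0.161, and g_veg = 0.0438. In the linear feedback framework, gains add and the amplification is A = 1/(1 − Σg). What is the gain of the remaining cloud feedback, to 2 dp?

-0.01

Amplification A = ΔT/ΔT₀ = 5.51/2.8 = 1.968.
Total gain g = 1 − 1/A = 1 − 1/1.968 = 0.4919.
Known gains sum to 0.558 + 0.0609 − 0.161 + 0.0438 = 0.5017.
g_cld = 0.4919 − 0.5017 = -0.01.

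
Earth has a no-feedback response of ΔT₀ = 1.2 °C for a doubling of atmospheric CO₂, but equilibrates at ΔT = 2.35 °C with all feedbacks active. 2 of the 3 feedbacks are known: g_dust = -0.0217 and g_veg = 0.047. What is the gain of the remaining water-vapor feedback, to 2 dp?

0.46

Amplification A = ΔT/ΔT₀ = 2.35/1.2 = 1.958.
Total gain g = 1 − 1/A = 1 − 1/1.958 = 0.4893.
Known gains sum to -0.0217 + 0.047 = 0.0253.
g_wv = 0.4893 − 0.0253 = 0.46.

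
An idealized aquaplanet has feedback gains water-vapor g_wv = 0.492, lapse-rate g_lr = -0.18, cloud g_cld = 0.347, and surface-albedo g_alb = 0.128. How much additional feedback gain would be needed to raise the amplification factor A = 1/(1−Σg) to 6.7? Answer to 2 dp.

0.06

Current total gain = 0.787.
Target gain for A = 6.7: g* = 1 − 1/6.7 = 0.8507.
Additional gain needed = 0.8507 − 0.787 = 0.06.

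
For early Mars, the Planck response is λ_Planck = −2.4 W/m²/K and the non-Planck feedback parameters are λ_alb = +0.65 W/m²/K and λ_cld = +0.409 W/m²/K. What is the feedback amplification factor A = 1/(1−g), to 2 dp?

1.79

Convert to gains: g_alb = 0.65/2.4 = 0.2708; g_cld = 0.409/2.4 = 0.1704.
Total gain g = 0.4412.
A = 1/(1 − 0.4412) = 1.79.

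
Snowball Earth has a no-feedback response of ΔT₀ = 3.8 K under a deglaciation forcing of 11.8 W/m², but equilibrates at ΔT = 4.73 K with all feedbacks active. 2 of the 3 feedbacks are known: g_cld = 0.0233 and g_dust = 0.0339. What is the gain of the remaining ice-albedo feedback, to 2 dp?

0.14

Amplification A = ΔT/ΔT₀ = 4.73/3.8 = 1.245.
Total gain g = 1 − 1/A = 1 − 1/1.245 = 0.1968.
Known gains sum to 0.0233 + 0.0339 = 0.0572.
g_ice = 0.1968 − 0.0572 = 0.14.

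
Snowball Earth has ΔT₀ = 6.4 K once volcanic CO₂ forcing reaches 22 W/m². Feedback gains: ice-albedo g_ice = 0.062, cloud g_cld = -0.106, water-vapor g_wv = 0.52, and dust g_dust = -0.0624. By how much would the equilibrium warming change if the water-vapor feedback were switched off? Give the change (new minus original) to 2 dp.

-5.13 K

Original: g = 0.4136, ΔT = 6.4/(1−0.4136) = 10.9141 K.
Without water-vapor: g' = -0.1064, ΔT' = 6.4/(1+0.1064) = 5.7845 K.
Change = 5.7845 − 10.9141 = -5.13 K.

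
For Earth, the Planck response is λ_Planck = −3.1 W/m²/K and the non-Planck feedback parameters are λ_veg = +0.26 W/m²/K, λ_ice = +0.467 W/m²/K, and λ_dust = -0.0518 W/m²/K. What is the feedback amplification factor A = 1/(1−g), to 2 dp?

Convert to gains: g_veg = 0.26/3.1 = 0.08387; g_ice = 0.467/3.1 = 0.1506; g_dust = -0.0518/3.1 = -0.01671.
Total gain g = 0.21776.
A = 1/(1 − 0.21776) = 1.28.

1.28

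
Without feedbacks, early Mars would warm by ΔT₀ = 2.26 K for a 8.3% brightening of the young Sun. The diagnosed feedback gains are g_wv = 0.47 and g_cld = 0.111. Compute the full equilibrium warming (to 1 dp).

5.4 K

Total gain g = 0.47 + 0.111 = 0.581.
Amplification A = 1/(1 − 0.581) = 2.387.
ΔT = 2.26 × 2.387 = 5.4 K.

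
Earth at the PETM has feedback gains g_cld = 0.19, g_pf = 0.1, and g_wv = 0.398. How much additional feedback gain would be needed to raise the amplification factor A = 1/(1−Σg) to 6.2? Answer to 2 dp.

0.15

Current total gain = 0.688.
Target gain for A = 6.2: g* = 1 − 1/6.2 = 0.8387.
Additional gain needed = 0.8387 − 0.688 = 0.15.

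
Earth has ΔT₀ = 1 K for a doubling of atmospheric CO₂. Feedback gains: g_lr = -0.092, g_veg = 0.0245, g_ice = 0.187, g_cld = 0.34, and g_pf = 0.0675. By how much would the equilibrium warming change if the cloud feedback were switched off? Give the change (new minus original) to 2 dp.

Original: g = 0.527, ΔT = 1/(1−0.527) = 2.1142 K.
Without cloud: g' = 0.187, ΔT' = 1/(1−0.187) = 1.2300 K.
Change = 1.2300 − 2.1142 = -0.88 K.

-0.88 K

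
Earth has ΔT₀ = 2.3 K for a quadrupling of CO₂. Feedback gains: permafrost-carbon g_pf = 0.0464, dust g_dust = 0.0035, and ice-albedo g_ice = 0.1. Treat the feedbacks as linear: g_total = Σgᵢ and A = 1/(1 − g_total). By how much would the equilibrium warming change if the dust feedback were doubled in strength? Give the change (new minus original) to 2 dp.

0.01 K

Original: g = 0.1499, ΔT = 2.3/(1−0.1499) = 2.7056 K.
With doubled dust: g' = 0.1534, ΔT' = 2.3/(1−0.1534) = 2.7167 K.
Change = 2.7167 − 2.7056 = 0.01 K.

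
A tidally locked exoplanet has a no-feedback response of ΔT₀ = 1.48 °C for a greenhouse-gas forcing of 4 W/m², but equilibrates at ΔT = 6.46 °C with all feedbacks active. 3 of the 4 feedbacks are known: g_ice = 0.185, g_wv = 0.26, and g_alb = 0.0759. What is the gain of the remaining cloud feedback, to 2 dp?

0.25

Amplification A = ΔT/ΔT₀ = 6.46/1.48 = 4.365.
Total gain g = 1 − 1/A = 1 − 1/4.365 = 0.7709.
Known gains sum to 0.185 + 0.26 + 0.0759 = 0.5209.
g_cld = 0.7709 − 0.5209 = 0.25.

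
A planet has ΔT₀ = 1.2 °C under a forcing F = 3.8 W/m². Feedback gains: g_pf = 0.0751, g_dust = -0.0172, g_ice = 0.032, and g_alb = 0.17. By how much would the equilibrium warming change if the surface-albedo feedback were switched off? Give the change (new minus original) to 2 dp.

-0.30 °C

Original: g = 0.2599, ΔT = 1.2/(1−0.2599) = 1.6214 °C.
Without surface-albedo: g' = 0.0899, ΔT' = 1.2/(1−0.0899) = 1.3185 °C.
Change = 1.3185 − 1.6214 = -0.30 °C.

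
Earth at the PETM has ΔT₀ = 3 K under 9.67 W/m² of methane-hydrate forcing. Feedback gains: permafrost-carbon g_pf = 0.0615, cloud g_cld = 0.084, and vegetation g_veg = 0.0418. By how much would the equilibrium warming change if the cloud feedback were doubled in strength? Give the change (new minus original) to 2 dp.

0.43 K

Original: g = 0.1873, ΔT = 3/(1−0.1873) = 3.6914 K.
With doubled cloud: g' = 0.2713, ΔT' = 3/(1−0.2713) = 4.1169 K.
Change = 4.1169 − 3.6914 = 0.43 K.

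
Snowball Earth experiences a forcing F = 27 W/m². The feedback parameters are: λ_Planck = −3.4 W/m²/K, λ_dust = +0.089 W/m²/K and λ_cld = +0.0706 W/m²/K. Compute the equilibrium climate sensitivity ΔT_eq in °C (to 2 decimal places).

8.33 °C

Net feedback parameter λ = (−3.4) + (+0.089) + (+0.0706) = -3.2404 W/m²/K.
ΔT = −F/λ = −27/(-3.2404) = 8.33 °C.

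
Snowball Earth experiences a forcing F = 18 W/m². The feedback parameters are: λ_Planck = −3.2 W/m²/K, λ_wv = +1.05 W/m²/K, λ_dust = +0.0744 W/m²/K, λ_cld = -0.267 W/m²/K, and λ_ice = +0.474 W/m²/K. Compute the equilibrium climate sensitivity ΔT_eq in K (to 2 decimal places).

Net feedback parameter λ = (−3.2) + (+1.05) + (+0.0744) + (-0.267) + (+0.474) = -1.8686 W/m²/K.
ΔT = −F/λ = −18/(-1.8686) = 9.63 K.

9.63 K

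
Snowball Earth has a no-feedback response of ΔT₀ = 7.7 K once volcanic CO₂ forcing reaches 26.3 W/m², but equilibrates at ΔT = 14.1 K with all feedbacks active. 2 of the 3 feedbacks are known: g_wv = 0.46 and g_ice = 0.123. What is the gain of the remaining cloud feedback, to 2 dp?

-0.13

Amplification A = ΔT/ΔT₀ = 14.1/7.7 = 1.831.
Total gain g = 1 − 1/A = 1 − 1/1.831 = 0.4539.
Known gains sum to 0.46 + 0.123 = 0.583.
g_cld = 0.4539 − 0.583 = -0.13.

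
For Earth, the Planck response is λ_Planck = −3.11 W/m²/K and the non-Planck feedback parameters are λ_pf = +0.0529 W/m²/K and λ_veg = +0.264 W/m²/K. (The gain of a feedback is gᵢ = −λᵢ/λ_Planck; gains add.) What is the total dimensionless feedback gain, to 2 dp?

0.10

Convert to gains: g_pf = 0.0529/3.11 = 0.01701; g_veg = 0.264/3.11 = 0.08489.
Total gain g = 0.1019.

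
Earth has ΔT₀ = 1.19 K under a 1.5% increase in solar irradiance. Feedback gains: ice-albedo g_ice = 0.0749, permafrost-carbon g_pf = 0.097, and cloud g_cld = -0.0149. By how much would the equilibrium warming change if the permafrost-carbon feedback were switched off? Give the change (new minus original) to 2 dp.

Original: g = 0.157, ΔT = 1.19/(1−0.157) = 1.4116 K.
Without permafrost-carbon: g' = 0.06, ΔT' = 1.19/(1−0.06) = 1.2660 K.
Change = 1.2660 − 1.4116 = -0.15 K.

-0.15 K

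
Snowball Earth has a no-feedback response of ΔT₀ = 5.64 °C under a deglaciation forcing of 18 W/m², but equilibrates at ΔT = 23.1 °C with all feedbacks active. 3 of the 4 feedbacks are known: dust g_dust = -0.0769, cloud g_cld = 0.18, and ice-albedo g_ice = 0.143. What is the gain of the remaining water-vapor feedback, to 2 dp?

Amplification A = ΔT/ΔT₀ = 23.1/5.64 = 4.096.
Total gain g = 1 − 1/A = 1 − 1/4.096 = 0.7559.
Known gains sum to -0.0769 + 0.18 + 0.143 = 0.2461.
g_wv = 0.7559 − 0.2461 = 0.51.

0.51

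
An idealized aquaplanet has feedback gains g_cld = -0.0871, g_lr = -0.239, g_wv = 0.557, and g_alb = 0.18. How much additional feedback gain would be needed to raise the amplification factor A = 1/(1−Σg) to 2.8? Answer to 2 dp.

0.23

Current total gain = 0.4109.
Target gain for A = 2.8: g* = 1 − 1/2.8 = 0.6429.
Additional gain needed = 0.6429 − 0.4109 = 0.23.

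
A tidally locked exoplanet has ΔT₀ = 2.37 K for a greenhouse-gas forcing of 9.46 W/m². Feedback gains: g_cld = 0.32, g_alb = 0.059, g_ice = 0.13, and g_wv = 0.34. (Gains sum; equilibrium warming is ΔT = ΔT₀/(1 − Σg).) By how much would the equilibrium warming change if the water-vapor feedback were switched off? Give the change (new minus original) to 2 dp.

Original: g = 0.849, ΔT = 2.37/(1−0.849) = 15.6954 K.
Without water-vapor: g' = 0.509, ΔT' = 2.37/(1−0.509) = 4.8269 K.
Change = 4.8269 − 15.6954 = -10.87 K.

-10.87 K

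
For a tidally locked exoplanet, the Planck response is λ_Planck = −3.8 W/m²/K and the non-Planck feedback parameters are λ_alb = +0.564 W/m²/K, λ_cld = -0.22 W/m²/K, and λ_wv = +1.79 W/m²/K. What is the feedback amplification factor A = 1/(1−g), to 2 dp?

2.28

Convert to gains: g_alb = 0.564/3.8 = 0.1484; g_cld = -0.22/3.8 = -0.05789; g_wv = 1.79/3.8 = 0.4711.
Total gain g = 0.56161.
A = 1/(1 − 0.56161) = 2.28.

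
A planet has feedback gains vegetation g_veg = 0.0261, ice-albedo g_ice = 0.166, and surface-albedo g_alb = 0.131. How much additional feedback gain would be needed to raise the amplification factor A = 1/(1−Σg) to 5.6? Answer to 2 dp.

0.50

Current total gain = 0.3231.
Target gain for A = 5.6: g* = 1 − 1/5.6 = 0.8214.
Additional gain needed = 0.8214 − 0.3231 = 0.50.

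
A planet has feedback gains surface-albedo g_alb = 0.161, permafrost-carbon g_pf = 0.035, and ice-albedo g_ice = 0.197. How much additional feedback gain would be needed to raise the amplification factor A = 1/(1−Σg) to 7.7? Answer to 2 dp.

0.48

Current total gain = 0.393.
Target gain for A = 7.7: g* = 1 − 1/7.7 = 0.8701.
Additional gain needed = 0.8701 − 0.393 = 0.48.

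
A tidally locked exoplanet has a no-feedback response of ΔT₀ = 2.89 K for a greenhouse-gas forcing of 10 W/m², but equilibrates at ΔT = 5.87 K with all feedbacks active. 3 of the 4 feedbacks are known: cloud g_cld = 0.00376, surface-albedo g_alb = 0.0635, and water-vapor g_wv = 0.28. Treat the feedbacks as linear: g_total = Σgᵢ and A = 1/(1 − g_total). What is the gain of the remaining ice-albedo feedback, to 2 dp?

0.16

Amplification A = ΔT/ΔT₀ = 5.87/2.89 = 2.031.
Total gain g = 1 − 1/A = 1 − 1/2.031 = 0.5076.
Known gains sum to 0.00376 + 0.0635 + 0.28 = 0.34726.
g_ice = 0.5076 − 0.34726 = 0.16.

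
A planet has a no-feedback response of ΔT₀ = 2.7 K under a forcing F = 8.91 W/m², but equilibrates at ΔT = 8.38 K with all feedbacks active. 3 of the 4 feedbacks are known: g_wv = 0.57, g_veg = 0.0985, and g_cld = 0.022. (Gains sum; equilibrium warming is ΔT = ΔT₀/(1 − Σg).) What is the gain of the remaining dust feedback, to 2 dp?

-0.01

Amplification A = ΔT/ΔT₀ = 8.38/2.7 = 3.104.
Total gain g = 1 − 1/A = 1 − 1/3.104 = 0.6778.
Known gains sum to 0.57 + 0.0985 + 0.022 = 0.6905.
g_dust = 0.6778 − 0.6905 = -0.01.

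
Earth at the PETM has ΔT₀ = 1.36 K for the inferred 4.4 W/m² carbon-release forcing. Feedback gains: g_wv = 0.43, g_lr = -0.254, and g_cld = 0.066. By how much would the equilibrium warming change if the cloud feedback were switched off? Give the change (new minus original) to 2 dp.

-0.14 K

Original: g = 0.242, ΔT = 1.36/(1−0.242) = 1.7942 K.
Without cloud: g' = 0.176, ΔT' = 1.36/(1−0.176) = 1.6505 K.
Change = 1.6505 − 1.7942 = -0.14 K.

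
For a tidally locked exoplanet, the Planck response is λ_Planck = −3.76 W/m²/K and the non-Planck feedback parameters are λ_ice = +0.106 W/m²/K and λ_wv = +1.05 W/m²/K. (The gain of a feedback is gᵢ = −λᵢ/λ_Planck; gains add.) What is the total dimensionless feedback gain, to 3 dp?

Convert to gains: g_ice = 0.106/3.76 = 0.02819; g_wv = 1.05/3.76 = 0.2793.
Total gain g = 0.30749.

0.307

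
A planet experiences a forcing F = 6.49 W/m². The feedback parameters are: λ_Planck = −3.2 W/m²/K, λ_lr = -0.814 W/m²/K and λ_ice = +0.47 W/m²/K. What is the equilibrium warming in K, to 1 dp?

Net feedback parameter λ = (−3.2) + (-0.814) + (+0.47) = -3.544 W/m²/K.
ΔT = −F/λ = −6.49/(-3.544) = 1.8 K.

1.8 K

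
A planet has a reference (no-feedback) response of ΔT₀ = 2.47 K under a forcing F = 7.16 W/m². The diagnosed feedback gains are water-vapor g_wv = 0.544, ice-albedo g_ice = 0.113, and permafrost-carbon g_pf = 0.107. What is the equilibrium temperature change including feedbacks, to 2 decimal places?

10.47 K

Total gain g = 0.544 + 0.113 + 0.107 = 0.764.
Amplification A = 1/(1 − 0.764) = 4.237.
ΔT = 2.47 × 4.237 = 10.47 K.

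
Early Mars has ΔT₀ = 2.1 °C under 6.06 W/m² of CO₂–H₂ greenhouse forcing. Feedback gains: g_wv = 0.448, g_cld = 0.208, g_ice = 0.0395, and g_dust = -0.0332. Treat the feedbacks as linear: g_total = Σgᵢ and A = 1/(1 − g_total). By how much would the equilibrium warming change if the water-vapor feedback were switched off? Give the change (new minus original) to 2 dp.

Original: g = 0.6623, ΔT = 2.1/(1−0.6623) = 6.2185 °C.
Without water-vapor: g' = 0.2143, ΔT' = 2.1/(1−0.2143) = 2.6728 °C.
Change = 2.6728 − 6.2185 = -3.55 °C.

-3.55 °C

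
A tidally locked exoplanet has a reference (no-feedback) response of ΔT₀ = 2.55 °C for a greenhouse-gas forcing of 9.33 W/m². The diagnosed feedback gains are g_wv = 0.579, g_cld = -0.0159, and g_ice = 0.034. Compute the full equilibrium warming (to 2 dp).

Total gain g = 0.579 − 0.0159 + 0.034 = 0.5971.
Amplification A = 1/(1 − 0.5971) = 2.482.
ΔT = 2.55 × 2.482 = 6.33 °C.

6.33 °C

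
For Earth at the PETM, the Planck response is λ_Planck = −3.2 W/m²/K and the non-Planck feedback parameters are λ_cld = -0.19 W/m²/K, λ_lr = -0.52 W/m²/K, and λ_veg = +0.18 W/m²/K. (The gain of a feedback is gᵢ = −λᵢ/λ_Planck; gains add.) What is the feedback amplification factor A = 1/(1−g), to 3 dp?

0.858

Convert to gains: g_cld = -0.19/3.2 = -0.05937; g_lr = -0.52/3.2 = -0.1625; g_veg = 0.18/3.2 = 0.05625.
Total gain g = -0.16562.
A = 1/(1 + 0.16562) = 0.858.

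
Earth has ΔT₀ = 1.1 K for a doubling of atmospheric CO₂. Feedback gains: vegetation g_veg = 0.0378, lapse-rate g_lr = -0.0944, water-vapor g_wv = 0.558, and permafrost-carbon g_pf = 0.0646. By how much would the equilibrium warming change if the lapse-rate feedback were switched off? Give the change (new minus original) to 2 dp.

Original: g = 0.566, ΔT = 1.1/(1−0.566) = 2.5346 K.
Without lapse-rate: g' = 0.6604, ΔT' = 1.1/(1−0.6604) = 3.2391 K.
Change = 3.2391 − 2.5346 = 0.70 K.

0.70 K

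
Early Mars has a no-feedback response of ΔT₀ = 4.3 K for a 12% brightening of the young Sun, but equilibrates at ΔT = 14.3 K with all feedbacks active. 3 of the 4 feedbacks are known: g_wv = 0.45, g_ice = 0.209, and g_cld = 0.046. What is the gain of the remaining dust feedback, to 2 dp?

-0.01

Amplification A = ΔT/ΔT₀ = 14.3/4.3 = 3.326.
Total gain g = 1 − 1/A = 1 − 1/3.326 = 0.6993.
Known gains sum to 0.45 + 0.209 + 0.046 = 0.705.
g_dust = 0.6993 − 0.705 = -0.01.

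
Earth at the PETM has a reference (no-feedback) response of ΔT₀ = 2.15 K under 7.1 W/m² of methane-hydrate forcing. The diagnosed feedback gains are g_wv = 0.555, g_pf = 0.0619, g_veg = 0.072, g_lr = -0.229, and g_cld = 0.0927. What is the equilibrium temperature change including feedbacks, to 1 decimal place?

Total gain g = 0.555 + 0.0619 + 0.072 − 0.229 + 0.0927 = 0.5526.
Amplification A = 1/(1 − 0.5526) = 2.235.
ΔT = 2.15 × 2.235 = 4.8 K.

4.8 K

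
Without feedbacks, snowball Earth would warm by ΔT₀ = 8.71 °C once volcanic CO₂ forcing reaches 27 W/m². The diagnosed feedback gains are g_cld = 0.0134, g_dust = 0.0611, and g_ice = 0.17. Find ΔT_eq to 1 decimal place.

11.5 °C

Total gain g = 0.0134 + 0.0611 + 0.17 = 0.2445.
Amplification A = 1/(1 − 0.2445) = 1.324.
ΔT = 8.71 × 1.324 = 11.5 °C.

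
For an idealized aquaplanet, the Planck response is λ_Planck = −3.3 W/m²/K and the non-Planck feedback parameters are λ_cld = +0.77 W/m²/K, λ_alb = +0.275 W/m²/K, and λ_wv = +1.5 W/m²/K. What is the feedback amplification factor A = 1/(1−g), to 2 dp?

Convert to gains: g_cld = 0.77/3.3 = 0.2333; g_alb = 0.275/3.3 = 0.08333; g_wv = 1.5/3.3 = 0.4545.
Total gain g = 0.77113.
A = 1/(1 − 0.77113) = 4.37.

4.37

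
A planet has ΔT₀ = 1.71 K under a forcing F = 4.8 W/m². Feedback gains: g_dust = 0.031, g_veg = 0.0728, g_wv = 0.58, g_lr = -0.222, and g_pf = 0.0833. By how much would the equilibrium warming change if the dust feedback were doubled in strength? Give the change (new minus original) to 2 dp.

0.27 K

Original: g = 0.5451, ΔT = 1.71/(1−0.5451) = 3.7591 K.
With doubled dust: g' = 0.5761, ΔT' = 1.71/(1−0.5761) = 4.0340 K.
Change = 4.0340 − 3.7591 = 0.27 K.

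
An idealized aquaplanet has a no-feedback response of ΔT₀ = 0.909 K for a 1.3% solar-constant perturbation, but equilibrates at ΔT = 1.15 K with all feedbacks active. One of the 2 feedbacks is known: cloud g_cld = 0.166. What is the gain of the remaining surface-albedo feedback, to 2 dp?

Amplification A = ΔT/ΔT₀ = 1.15/0.909 = 1.265.
Total gain g = 1 − 1/A = 1 − 1/1.265 = 0.2095.
The known gain is 0.166.
g_alb = 0.2095 − 0.166 = 0.04.

0.04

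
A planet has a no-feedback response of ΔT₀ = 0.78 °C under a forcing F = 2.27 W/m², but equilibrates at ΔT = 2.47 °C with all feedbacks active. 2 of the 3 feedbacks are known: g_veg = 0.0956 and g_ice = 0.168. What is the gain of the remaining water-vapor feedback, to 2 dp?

Amplification A = ΔT/ΔT₀ = 2.47/0.78 = 3.167.
Total gain g = 1 − 1/A = 1 − 1/3.167 = 0.6842.
Known gains sum to 0.0956 + 0.168 = 0.2636.
g_wv = 0.6842 − 0.2636 = 0.42.

0.42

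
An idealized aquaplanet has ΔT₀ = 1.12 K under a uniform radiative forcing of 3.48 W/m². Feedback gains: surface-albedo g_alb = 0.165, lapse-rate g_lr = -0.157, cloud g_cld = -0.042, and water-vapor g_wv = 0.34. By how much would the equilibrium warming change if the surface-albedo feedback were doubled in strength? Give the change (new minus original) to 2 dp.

Original: g = 0.306, ΔT = 1.12/(1−0.306) = 1.6138 K.
With doubled surface-albedo: g' = 0.471, ΔT' = 1.12/(1−0.471) = 2.1172 K.
Change = 2.1172 − 1.6138 = 0.50 K.

0.50 K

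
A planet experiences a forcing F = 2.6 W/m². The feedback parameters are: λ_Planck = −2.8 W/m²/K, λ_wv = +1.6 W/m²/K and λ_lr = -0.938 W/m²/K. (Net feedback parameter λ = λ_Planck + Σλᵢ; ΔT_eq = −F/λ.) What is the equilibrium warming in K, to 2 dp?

Net feedback parameter λ = (−2.8) + (+1.6) + (-0.938) = -2.138 W/m²/K.
ΔT = −F/λ = −2.6/(-2.138) = 1.22 K.

1.22 K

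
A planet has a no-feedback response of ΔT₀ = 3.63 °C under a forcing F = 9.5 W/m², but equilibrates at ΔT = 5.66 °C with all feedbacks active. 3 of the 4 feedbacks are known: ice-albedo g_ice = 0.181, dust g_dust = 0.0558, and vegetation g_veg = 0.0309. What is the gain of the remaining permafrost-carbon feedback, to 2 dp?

0.09

Amplification A = ΔT/ΔT₀ = 5.66/3.63 = 1.559.
Total gain g = 1 − 1/A = 1 − 1/1.559 = 0.3586.
Known gains sum to 0.181 + 0.0558 + 0.0309 = 0.2677.
g_pf = 0.3586 − 0.2677 = 0.09.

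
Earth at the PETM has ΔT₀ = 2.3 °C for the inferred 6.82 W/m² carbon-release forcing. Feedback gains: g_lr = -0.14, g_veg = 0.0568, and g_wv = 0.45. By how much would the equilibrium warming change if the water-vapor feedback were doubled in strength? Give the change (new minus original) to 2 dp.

8.92 °C

Original: g = 0.3668, ΔT = 2.3/(1−0.3668) = 3.6323 °C.
With doubled water-vapor: g' = 0.8168, ΔT' = 2.3/(1−0.8168) = 12.5546 °C.
Change = 12.5546 − 3.6323 = 8.92 °C.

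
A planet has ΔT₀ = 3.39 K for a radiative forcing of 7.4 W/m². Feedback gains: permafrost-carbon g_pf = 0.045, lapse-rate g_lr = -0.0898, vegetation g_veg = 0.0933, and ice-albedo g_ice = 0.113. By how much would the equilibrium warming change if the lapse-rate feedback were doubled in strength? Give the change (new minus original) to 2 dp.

-0.39 K

Original: g = 0.1615, ΔT = 3.39/(1−0.1615) = 4.0429 K.
With doubled lapse-rate: g' = 0.0717, ΔT' = 3.39/(1−0.0717) = 3.6518 K.
Change = 3.6518 − 4.0429 = -0.39 K.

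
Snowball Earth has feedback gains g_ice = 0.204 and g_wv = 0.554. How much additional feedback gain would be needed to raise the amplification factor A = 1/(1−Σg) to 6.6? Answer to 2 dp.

0.09

Current total gain = 0.758.
Target gain for A = 6.6: g* = 1 − 1/6.6 = 0.8485.
Additional gain needed = 0.8485 − 0.758 = 0.09.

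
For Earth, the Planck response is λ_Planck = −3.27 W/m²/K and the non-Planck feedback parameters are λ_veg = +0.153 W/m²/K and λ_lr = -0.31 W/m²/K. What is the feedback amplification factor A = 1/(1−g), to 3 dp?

0.954

Convert to gains: g_veg = 0.153/3.27 = 0.04679; g_lr = -0.31/3.27 = -0.0948.
Total gain g = -0.04801.
A = 1/(1 + 0.04801) = 0.954.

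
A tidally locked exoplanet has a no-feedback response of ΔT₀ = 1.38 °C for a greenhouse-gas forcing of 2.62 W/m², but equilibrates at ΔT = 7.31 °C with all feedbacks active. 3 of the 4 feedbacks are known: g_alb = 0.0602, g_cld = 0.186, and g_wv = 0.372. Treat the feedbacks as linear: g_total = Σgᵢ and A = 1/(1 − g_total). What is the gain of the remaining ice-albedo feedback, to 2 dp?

Amplification A = ΔT/ΔT₀ = 7.31/1.38 = 5.297.
Total gain g = 1 − 1/A = 1 − 1/5.297 = 0.8112.
Known gains sum to 0.0602 + 0.186 + 0.372 = 0.6182.
g_ice = 0.8112 − 0.6182 = 0.19.

0.19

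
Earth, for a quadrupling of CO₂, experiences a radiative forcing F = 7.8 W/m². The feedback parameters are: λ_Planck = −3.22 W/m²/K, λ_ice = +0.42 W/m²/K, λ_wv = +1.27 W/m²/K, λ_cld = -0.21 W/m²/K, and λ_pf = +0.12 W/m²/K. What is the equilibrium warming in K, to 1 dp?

Net feedback parameter λ = (−3.22) + (+0.42) + (+1.27) + (-0.21) + (+0.12) = -1.62 W/m²/K.
ΔT = −F/λ = −7.8/(-1.62) = 4.8 K.

4.8 K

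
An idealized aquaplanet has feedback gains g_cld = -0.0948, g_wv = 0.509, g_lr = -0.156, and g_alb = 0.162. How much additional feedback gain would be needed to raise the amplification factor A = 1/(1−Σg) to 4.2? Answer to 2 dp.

Current total gain = 0.4202.
Target gain for A = 4.2: g* = 1 − 1/4.2 = 0.7619.
Additional gain needed = 0.7619 − 0.4202 = 0.34.

0.34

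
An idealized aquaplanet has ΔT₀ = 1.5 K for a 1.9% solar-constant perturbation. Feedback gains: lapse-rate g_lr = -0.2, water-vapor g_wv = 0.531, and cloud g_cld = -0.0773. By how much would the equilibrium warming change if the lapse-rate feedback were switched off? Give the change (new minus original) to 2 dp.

Original: g = 0.2537, ΔT = 1.5/(1−0.2537) = 2.0099 K.
Without lapse-rate: g' = 0.4537, ΔT' = 1.5/(1−0.4537) = 2.7457 K.
Change = 2.7457 − 2.0099 = 0.74 K.

0.74 K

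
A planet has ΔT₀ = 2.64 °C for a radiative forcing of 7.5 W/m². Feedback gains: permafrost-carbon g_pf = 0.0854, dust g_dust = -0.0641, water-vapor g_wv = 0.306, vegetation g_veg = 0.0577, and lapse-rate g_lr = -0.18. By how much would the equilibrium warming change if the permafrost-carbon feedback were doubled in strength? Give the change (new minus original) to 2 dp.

0.40 °C

Original: g = 0.205, ΔT = 2.64/(1−0.205) = 3.3208 °C.
With doubled permafrost-carbon: g' = 0.2904, ΔT' = 2.64/(1−0.2904) = 3.7204 °C.
Change = 3.7204 − 3.3208 = 0.40 °C.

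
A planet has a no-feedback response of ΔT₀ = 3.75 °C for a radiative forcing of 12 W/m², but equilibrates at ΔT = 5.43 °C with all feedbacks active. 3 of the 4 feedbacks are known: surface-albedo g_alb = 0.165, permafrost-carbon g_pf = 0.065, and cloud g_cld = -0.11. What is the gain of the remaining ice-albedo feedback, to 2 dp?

Amplification A = ΔT/ΔT₀ = 5.43/3.75 = 1.448.
Total gain g = 1 − 1/A = 1 − 1/1.448 = 0.3094.
Known gains sum to 0.165 + 0.065 − 0.11 = 0.12.
g_ice = 0.3094 − 0.12 = 0.19.

0.19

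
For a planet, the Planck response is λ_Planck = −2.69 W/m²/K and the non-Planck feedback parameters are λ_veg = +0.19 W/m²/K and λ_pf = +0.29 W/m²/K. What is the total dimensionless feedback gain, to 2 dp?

Convert to gains: g_veg = 0.19/2.69 = 0.07063; g_pf = 0.29/2.69 = 0.1078.
Total gain g = 0.17843.

0.18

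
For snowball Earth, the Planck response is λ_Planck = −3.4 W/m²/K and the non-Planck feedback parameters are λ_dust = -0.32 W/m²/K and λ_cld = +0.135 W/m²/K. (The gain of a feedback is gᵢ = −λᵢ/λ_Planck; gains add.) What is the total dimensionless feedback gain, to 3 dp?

Convert to gains: g_dust = -0.32/3.4 = -0.09412; g_cld = 0.135/3.4 = 0.03971.
Total gain g = -0.05441.

-0.054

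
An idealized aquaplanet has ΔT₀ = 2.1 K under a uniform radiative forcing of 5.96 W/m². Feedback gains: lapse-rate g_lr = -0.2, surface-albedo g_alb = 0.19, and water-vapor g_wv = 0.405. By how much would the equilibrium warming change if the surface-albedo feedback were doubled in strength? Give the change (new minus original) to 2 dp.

1.59 K

Original: g = 0.395, ΔT = 2.1/(1−0.395) = 3.4711 K.
With doubled surface-albedo: g' = 0.585, ΔT' = 2.1/(1−0.585) = 5.0602 K.
Change = 5.0602 − 3.4711 = 1.59 K.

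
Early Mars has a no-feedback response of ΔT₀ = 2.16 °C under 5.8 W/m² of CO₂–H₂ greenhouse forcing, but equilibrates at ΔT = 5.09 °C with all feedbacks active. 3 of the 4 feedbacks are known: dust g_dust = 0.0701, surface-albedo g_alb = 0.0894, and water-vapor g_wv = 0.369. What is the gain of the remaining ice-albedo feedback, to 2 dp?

Amplification A = ΔT/ΔT₀ = 5.09/2.16 = 2.356.
Total gain g = 1 − 1/A = 1 − 1/2.356 = 0.5756.
Known gains sum to 0.0701 + 0.0894 + 0.369 = 0.5285.
g_ice = 0.5756 − 0.5285 = 0.05.

0.05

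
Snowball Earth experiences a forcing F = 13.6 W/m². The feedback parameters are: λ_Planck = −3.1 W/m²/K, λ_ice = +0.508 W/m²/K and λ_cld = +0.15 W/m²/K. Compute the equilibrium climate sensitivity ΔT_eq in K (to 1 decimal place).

5.6 K

Net feedback parameter λ = (−3.1) + (+0.508) + (+0.15) = -2.442 W/m²/K.
ΔT = −F/λ = −13.6/(-2.442) = 5.6 K.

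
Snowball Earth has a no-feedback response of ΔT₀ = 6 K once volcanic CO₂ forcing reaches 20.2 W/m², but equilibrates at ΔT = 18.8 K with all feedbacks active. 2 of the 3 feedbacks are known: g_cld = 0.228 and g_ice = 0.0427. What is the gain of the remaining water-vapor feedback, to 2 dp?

Amplification A = ΔT/ΔT₀ = 18.8/6 = 3.133.
Total gain g = 1 − 1/A = 1 − 1/3.133 = 0.6808.
Known gains sum to 0.228 + 0.0427 = 0.2707.
g_wv = 0.6808 − 0.2707 = 0.41.

0.41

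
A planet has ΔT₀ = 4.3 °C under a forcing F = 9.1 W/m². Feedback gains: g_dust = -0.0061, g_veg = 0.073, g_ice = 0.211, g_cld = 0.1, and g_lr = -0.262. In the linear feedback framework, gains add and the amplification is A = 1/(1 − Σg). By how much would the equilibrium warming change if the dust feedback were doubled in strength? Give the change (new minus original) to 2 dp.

Original: g = 0.1159, ΔT = 4.3/(1−0.1159) = 4.8637 °C.
With doubled dust: g' = 0.1098, ΔT' = 4.3/(1−0.1098) = 4.8304 °C.
Change = 4.8304 − 4.8637 = -0.03 °C.

-0.03 °C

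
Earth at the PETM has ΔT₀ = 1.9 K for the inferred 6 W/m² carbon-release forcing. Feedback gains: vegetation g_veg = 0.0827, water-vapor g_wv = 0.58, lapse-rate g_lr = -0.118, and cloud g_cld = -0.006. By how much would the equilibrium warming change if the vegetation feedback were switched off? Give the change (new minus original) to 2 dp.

-0.63 K

Original: g = 0.5387, ΔT = 1.9/(1−0.5387) = 4.1188 K.
Without vegetation: g' = 0.456, ΔT' = 1.9/(1−0.456) = 3.4926 K.
Change = 3.4926 − 4.1188 = -0.63 K.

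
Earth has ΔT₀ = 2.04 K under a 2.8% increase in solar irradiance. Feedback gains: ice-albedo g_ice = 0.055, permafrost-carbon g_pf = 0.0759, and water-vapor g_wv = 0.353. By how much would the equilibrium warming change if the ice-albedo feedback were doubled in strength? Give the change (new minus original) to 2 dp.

Original: g = 0.4839, ΔT = 2.04/(1−0.4839) = 3.9527 K.
With doubled ice-albedo: g' = 0.5389, ΔT' = 2.04/(1−0.5389) = 4.4242 K.
Change = 4.4242 − 3.9527 = 0.47 K.

0.47 K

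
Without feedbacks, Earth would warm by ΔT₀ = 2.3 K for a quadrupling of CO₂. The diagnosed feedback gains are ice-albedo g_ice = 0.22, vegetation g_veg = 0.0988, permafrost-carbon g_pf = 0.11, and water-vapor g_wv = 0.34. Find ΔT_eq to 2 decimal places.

9.95 K

Total gain g = 0.22 + 0.0988 + 0.11 + 0.34 = 0.7688.
Amplification A = 1/(1 − 0.7688) = 4.325.
ΔT = 2.3 × 4.325 = 9.95 K.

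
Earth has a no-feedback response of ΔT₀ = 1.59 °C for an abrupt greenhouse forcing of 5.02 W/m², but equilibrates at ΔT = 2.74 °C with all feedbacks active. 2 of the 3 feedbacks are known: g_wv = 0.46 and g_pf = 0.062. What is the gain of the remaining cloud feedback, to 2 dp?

Amplification A = ΔT/ΔT₀ = 2.74/1.59 = 1.723.
Total gain g = 1 − 1/A = 1 − 1/1.723 = 0.4196.
Known gains sum to 0.46 + 0.062 = 0.522.
g_cld = 0.4196 − 0.522 = -0.10.

-0.10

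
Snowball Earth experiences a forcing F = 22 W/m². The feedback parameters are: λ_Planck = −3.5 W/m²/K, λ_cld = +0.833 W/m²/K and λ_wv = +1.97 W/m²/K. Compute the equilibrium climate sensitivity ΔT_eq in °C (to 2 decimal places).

31.56 °C

Net feedback parameter λ = (−3.5) + (+0.833) + (+1.97) = -0.697 W/m²/K.
ΔT = −F/λ = −22/(-0.697) = 31.56 °C.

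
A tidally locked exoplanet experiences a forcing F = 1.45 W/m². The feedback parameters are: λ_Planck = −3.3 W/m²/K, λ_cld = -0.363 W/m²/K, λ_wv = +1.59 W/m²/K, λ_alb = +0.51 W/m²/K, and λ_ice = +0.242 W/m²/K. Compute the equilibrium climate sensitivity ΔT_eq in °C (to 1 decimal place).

1.1 °C

Net feedback parameter λ = (−3.3) + (-0.363) + (+1.59) + (+0.51) + (+0.242) = -1.321 W/m²/K.
ΔT = −F/λ = −1.45/(-1.321) = 1.1 °C.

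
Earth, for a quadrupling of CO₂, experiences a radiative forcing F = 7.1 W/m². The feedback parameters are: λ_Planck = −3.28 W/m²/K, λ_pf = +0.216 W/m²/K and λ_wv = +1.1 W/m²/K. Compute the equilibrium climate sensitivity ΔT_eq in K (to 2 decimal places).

Net feedback parameter λ = (−3.28) + (+0.216) + (+1.1) = -1.964 W/m²/K.
ΔT = −F/λ = −7.1/(-1.964) = 3.62 K.

3.62 K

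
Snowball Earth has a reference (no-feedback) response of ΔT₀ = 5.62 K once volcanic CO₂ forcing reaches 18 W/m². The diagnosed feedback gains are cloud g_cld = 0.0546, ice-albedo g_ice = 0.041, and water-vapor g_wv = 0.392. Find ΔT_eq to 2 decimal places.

10.97 K

Total gain g = 0.0546 + 0.041 + 0.392 = 0.4876.
Amplification A = 1/(1 − 0.4876) = 1.952.
ΔT = 5.62 × 1.952 = 10.97 K.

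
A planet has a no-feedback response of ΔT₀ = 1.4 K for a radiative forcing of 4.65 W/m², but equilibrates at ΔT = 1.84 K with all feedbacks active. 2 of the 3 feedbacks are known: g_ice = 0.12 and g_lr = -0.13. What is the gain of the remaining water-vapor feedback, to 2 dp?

Amplification A = ΔT/ΔT₀ = 1.84/1.4 = 1.314.
Total gain g = 1 − 1/A = 1 − 1/1.314 = 0.239.
Known gains sum to 0.12 − 0.13 = -0.01.
g_wv = 0.239 + 0.01 = 0.25.

0.25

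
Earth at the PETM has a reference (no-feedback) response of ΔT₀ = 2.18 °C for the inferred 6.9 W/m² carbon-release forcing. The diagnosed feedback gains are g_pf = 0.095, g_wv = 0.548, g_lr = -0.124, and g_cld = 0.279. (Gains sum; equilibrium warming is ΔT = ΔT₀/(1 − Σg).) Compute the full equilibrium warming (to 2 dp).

10.79 °C

Total gain g = 0.095 + 0.548 − 0.124 + 0.279 = 0.798.
Amplification A = 1/(1 − 0.798) = 4.95.
ΔT = 2.18 × 4.95 = 10.79 °C.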